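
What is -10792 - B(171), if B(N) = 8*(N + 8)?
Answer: -12224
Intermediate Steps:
B(N) = 64 + 8*N (B(N) = 8*(8 + N) = 64 + 8*N)
-10792 - B(171) = -10792 - (64 + 8*171) = -10792 - (64 + 1368) = -10792 - 1*1432 = -10792 - 1432 = -12224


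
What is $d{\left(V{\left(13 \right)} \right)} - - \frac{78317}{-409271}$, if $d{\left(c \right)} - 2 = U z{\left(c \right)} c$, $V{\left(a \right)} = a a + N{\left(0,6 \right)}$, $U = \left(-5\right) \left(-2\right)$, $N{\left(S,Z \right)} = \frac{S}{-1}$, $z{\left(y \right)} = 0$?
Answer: $\frac{740225}{409271} \approx 1.8086$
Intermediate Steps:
$N{\left(S,Z \right)} = - S$ ($N{\left(S,Z \right)} = S \left(-1\right) = - S$)
$U = 10$
$V{\left(a \right)} = a^{2}$ ($V{\left(a \right)} = a a - 0 = a^{2} + 0 = a^{2}$)
$d{\left(c \right)} = 2$ ($d{\left(c \right)} = 2 + 10 \cdot 0 c = 2 + 10 \cdot 0 = 2 + 0 = 2$)
$d{\left(V{\left(13 \right)} \right)} - - \frac{78317}{-409271} = 2 - - \frac{78317}{-409271} = 2 - \left(-78317\right) \left(- \frac{1}{409271}\right) = 2 - \frac{78317}{409271} = \frac{740225}{409271}$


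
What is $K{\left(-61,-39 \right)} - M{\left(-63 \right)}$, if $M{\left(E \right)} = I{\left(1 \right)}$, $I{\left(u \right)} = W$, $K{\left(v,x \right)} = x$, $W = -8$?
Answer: $-31$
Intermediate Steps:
$I{\left(u \right)} = -8$
$M{\left(E \right)} = -8$
$K{\left(-61,-39 \right)} - M{\left(-63 \right)} = -39 - -8 = -39 + 8 = -31$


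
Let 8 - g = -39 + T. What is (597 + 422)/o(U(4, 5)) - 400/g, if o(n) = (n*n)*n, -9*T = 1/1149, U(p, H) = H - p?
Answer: 122781533/121507 ≈ 1010.5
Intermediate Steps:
T = -1/10341 (T = -1/9/1149 = -1/9*1/1149 = -1/10341 ≈ -9.6702e-5)
o(n) = n**3 (o(n) = n**2*n = n**3)
g = 486028/10341 (g = 8 - (-39 - 1/10341) = 8 - 1*(-403300/10341) = 8 + 403300/10341 = 486028/10341 ≈ 47.000)
(597 + 422)/o(U(4, 5)) - 400/g = (597 + 422)/((5 - 1*4)**3) - 400/486028/10341 = 1019/((5 - 4)**3) - 400*10341/486028 = 1019/(1**3) - 1034100/121507 = 1019/1 - 1034100/121507 = 1019*1 - 1034100/121507 = 1019 - 1034100/121507 = 122781533/121507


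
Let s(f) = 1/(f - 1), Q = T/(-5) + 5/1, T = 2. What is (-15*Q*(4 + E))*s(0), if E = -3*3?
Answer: -345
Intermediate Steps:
E = -9
Q = 23/5 (Q = 2/(-5) + 5/1 = 2*(-⅕) + 5*1 = -⅖ + 5 = 23/5 ≈ 4.6000)
s(f) = 1/(-1 + f)
(-15*Q*(4 + E))*s(0) = (-69*(4 - 9))/(-1 + 0) = -69*(-5)/(-1) = -15*(-23)*(-1) = 345*(-1) = -345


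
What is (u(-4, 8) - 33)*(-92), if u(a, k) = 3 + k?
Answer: 2024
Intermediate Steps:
(u(-4, 8) - 33)*(-92) = ((3 + 8) - 33)*(-92) = (11 - 33)*(-92) = -22*(-92) = 2024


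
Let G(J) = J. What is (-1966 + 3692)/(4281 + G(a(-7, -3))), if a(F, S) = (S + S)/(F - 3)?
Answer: 4315/10704 ≈ 0.40312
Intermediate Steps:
a(F, S) = 2*S/(-3 + F) (a(F, S) = (2*S)/(-3 + F) = 2*S/(-3 + F))
(-1966 + 3692)/(4281 + G(a(-7, -3))) = (-1966 + 3692)/(4281 + 2*(-3)/(-3 - 7)) = 1726/(4281 + 2*(-3)/(-10)) = 1726/(4281 + 2*(-3)*(-⅒)) = 1726/(4281 + ⅗) = 1726/(21408/5) = 1726*(5/21408) = 4315/10704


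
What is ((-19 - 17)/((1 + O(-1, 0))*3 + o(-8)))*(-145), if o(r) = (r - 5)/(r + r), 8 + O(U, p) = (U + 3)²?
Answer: -83520/131 ≈ -637.56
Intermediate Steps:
O(U, p) = -8 + (3 + U)² (O(U, p) = -8 + (U + 3)² = -8 + (3 + U)²)
o(r) = (-5 + r)/(2*r) (o(r) = (-5 + r)/((2*r)) = (-5 + r)*(1/(2*r)) = (-5 + r)/(2*r))
((-19 - 17)/((1 + O(-1, 0))*3 + o(-8)))*(-145) = ((-19 - 17)/((1 + (-8 + (3 - 1)²))*3 + (½)*(-5 - 8)/(-8)))*(-145) = -36/((1 + (-8 + 2²))*3 + (½)*(-⅛)*(-13))*(-145) = -36/((1 + (-8 + 4))*3 + 13/16)*(-145) = -36/((1 - 4)*3 + 13/16)*(-145) = -36/(-3*3 + 13/16)*(-145) = -36/(-9 + 13/16)*(-145) = -36/(-131/16)*(-145) = -36*(-16/131)*(-145) = (576/131)*(-145) = -83520/131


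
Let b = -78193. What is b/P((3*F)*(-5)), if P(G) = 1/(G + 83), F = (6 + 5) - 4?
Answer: 1720246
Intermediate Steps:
F = 7 (F = 11 - 4 = 7)
P(G) = 1/(83 + G)
b/P((3*F)*(-5)) = -78193/(1/(83 + (3*7)*(-5))) = -78193/(1/(83 + 21*(-5))) = -78193/(1/(83 - 105)) = -78193/(1/(-22)) = -78193/(-1/22) = -78193*(-22) = 1720246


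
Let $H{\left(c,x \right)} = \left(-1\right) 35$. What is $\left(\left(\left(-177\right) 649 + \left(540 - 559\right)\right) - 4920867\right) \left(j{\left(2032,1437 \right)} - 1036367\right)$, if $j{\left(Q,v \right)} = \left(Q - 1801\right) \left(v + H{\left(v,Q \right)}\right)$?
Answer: $3588003466295$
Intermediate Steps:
$H{\left(c,x \right)} = -35$
$j{\left(Q,v \right)} = \left(-1801 + Q\right) \left(-35 + v\right)$ ($j{\left(Q,v \right)} = \left(Q - 1801\right) \left(v - 35\right) = \left(-1801 + Q\right) \left(-35 + v\right)$)
$\left(\left(\left(-177\right) 649 + \left(540 - 559\right)\right) - 4920867\right) \left(j{\left(2032,1437 \right)} - 1036367\right) = \left(\left(\left(-177\right) 649 + \left(540 - 559\right)\right) - 4920867\right) \left(\left(63035 - 2588037 - 71120 + 2032 \cdot 1437\right) - 1036367\right) = \left(\left(-114873 + \left(540 - 559\right)\right) - 4920867\right) \left(\left(63035 - 2588037 - 71120 + 2919984\right) - 1036367\right) = \left(\left(-114873 - 19\right) - 4920867\right) \left(323862 - 1036367\right) = \left(-114892 - 4920867\right) \left(-712505\right) = \left(-5035759\right) \left(-712505\right) = 3588003466295$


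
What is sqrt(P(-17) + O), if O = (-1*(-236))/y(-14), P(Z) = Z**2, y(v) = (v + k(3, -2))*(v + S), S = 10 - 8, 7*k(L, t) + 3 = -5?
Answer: sqrt(29356170)/318 ≈ 17.038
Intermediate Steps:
k(L, t) = -8/7 (k(L, t) = -3/7 + (1/7)*(-5) = -3/7 - 5/7 = -8/7)
S = 2
y(v) = (2 + v)*(-8/7 + v) (y(v) = (v - 8/7)*(v + 2) = (-8/7 + v)*(2 + v) = (2 + v)*(-8/7 + v))
O = 413/318 (O = (-1*(-236))/(-16/7 + (-14)**2 + (6/7)*(-14)) = 236/(-16/7 + 196 - 12) = 236/(1272/7) = 236*(7/1272) = 413/318 ≈ 1.2987)
sqrt(P(-17) + O) = sqrt((-17)**2 + 413/318) = sqrt(289 + 413/318) = sqrt(92315/318) = sqrt(29356170)/318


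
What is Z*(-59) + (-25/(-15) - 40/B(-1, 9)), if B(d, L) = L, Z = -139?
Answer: 73784/9 ≈ 8198.2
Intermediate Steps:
Z*(-59) + (-25/(-15) - 40/B(-1, 9)) = -139*(-59) + (-25/(-15) - 40/9) = 8201 + (-25*(-1/15) - 40*⅑) = 8201 + (5/3 - 40/9) = 8201 - 25/9 = 73784/9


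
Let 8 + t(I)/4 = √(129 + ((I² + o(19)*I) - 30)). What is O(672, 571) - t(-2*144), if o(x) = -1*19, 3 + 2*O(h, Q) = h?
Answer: 733/2 - 12*√9835 ≈ -823.56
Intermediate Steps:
O(h, Q) = -3/2 + h/2
o(x) = -19
t(I) = -32 + 4*√(99 + I² - 19*I) (t(I) = -32 + 4*√(129 + ((I² - 19*I) - 30)) = -32 + 4*√(129 + (-30 + I² - 19*I)) = -32 + 4*√(99 + I² - 19*I))
O(672, 571) - t(-2*144) = (-3/2 + (½)*672) - (-32 + 4*√(99 + (-2*144)² - (-38)*144)) = (-3/2 + 336) - (-32 + 4*√(99 + (-288)² - 19*(-288))) = 669/2 - (-32 + 4*√(99 + 82944 + 5472)) = 669/2 - (-32 + 4*√88515) = 669/2 - (-32 + 4*(3*√9835)) = 669/2 - (-32 + 12*√9835) = 669/2 + (32 - 12*√9835) = 733/2 - 12*√9835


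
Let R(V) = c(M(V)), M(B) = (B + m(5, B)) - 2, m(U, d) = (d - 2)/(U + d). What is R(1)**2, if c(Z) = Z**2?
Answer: 2401/1296 ≈ 1.8526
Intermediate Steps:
m(U, d) = (-2 + d)/(U + d)
M(B) = -2 + B + (-2 + B)/(5 + B) (M(B) = (B + (-2 + B)/(5 + B)) - 2 = -2 + B + (-2 + B)/(5 + B))
R(V) = (-12 + V**2 + 4*V)**2/(5 + V)**2 (R(V) = ((-12 + V**2 + 4*V)/(5 + V))**2 = (-12 + V**2 + 4*V)**2/(5 + V)**2)
R(1)**2 = ((-12 + 1**2 + 4*1)**2/(5 + 1)**2)**2 = ((-12 + 1 + 4)**2/6**2)**2 = ((1/36)*(-7)**2)**2 = ((1/36)*49)**2 = (49/36)**2 = 2401/1296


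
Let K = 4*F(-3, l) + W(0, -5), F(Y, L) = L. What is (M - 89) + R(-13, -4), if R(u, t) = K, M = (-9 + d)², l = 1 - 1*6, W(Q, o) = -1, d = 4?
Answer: -85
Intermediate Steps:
l = -5 (l = 1 - 6 = -5)
M = 25 (M = (-9 + 4)² = (-5)² = 25)
K = -21 (K = 4*(-5) - 1 = -20 - 1 = -21)
R(u, t) = -21
(M - 89) + R(-13, -4) = (25 - 89) - 21 = -64 - 21 = -85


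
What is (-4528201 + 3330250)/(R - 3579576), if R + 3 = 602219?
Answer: 1197951/2977360 ≈ 0.40235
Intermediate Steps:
R = 602216 (R = -3 + 602219 = 602216)
(-4528201 + 3330250)/(R - 3579576) = (-4528201 + 3330250)/(602216 - 3579576) = -1197951/(-2977360) = -1197951*(-1/2977360) = 1197951/2977360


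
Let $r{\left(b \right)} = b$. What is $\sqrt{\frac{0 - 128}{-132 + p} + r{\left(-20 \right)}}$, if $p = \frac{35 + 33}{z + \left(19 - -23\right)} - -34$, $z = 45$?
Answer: $\frac{2 i \sqrt{83535437}}{4229} \approx 4.3224 i$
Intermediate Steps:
$p = \frac{3026}{87}$ ($p = \frac{35 + 33}{45 + \left(19 - -23\right)} - -34 = \frac{68}{45 + \left(19 + 23\right)} + 34 = \frac{68}{45 + 42} + 34 = \frac{68}{87} + 34 = \frac{3026}{87} \approx 34.782$)
$\sqrt{\frac{0 - 128}{-132 + p} + r{\left(-20 \right)}} = \sqrt{\frac{0 - 128}{-132 + \frac{3026}{87}} - 20} = \sqrt{\frac{0 - 128}{- \frac{8458}{87}} - 20} = \sqrt{\left(0 - 128\right) \left(- \frac{87}{8458}\right) - 20} = \sqrt{\left(-128\right) \left(- \frac{87}{8458}\right) - 20} = \sqrt{\frac{5568}{4229} - 20} = \sqrt{- \frac{79012}{4229}} = \frac{2 i \sqrt{83535437}}{4229}$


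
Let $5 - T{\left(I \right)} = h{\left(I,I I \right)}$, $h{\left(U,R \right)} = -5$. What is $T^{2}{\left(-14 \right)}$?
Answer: $100$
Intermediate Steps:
$T{\left(I \right)} = 10$ ($T{\left(I \right)} = 5 - -5 = 5 + 5 = 10$)
$T^{2}{\left(-14 \right)} = 10^{2} = 100$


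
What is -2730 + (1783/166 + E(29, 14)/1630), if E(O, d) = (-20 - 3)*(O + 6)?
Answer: -36795537/13529 ≈ -2719.8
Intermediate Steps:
E(O, d) = -138 - 23*O (E(O, d) = -23*(6 + O) = -138 - 23*O)
-2730 + (1783/166 + E(29, 14)/1630) = -2730 + (1783/166 + (-138 - 23*29)/1630) = -2730 + (1783*(1/166) + (-138 - 667)*(1/1630)) = -2730 + (1783/166 - 805*1/1630) = -2730 + (1783/166 - 161/326) = -2730 + 138633/13529 = -36795537/13529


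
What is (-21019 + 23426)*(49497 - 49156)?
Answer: 820787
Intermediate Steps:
(-21019 + 23426)*(49497 - 49156) = 2407*341 = 820787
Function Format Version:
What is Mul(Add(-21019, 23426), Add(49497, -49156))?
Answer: 820787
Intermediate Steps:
Mul(Add(-21019, 23426), Add(49497, -49156)) = Mul(2407, 341) = 820787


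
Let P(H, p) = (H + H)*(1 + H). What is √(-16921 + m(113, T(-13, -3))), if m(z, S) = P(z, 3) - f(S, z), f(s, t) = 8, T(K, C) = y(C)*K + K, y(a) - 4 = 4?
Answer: √8835 ≈ 93.995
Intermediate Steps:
y(a) = 8 (y(a) = 4 + 4 = 8)
P(H, p) = 2*H*(1 + H) (P(H, p) = (2*H)*(1 + H) = 2*H*(1 + H))
T(K, C) = 9*K (T(K, C) = 8*K + K = 9*K)
m(z, S) = -8 + 2*z*(1 + z) (m(z, S) = 2*z*(1 + z) - 1*8 = 2*z*(1 + z) - 8 = -8 + 2*z*(1 + z))
√(-16921 + m(113, T(-13, -3))) = √(-16921 + (-8 + 2*113*(1 + 113))) = √(-16921 + (-8 + 2*113*114)) = √(-16921 + (-8 + 25764)) = √(-16921 + 25756) = √8835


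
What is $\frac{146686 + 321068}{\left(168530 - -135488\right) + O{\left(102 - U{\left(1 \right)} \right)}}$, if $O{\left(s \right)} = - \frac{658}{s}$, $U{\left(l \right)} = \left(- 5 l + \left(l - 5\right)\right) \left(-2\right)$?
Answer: $\frac{2806524}{1824061} \approx 1.5386$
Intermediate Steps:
$U{\left(l \right)} = 10 + 8 l$ ($U{\left(l \right)} = \left(- 5 l + \left(-5 + l\right)\right) \left(-2\right) = \left(-5 - 4 l\right) \left(-2\right) = 10 + 8 l$)
$\frac{146686 + 321068}{\left(168530 - -135488\right) + O{\left(102 - U{\left(1 \right)} \right)}} = \frac{146686 + 321068}{\left(168530 - -135488\right) - \frac{658}{102 - \left(10 + 8 \cdot 1\right)}} = \frac{467754}{\left(168530 + 135488\right) - \frac{658}{102 - \left(10 + 8\right)}} = \frac{467754}{304018 - \frac{658}{102 - 18}} = \frac{467754}{304018 - \frac{658}{84}} = \frac{467754}{304018 - \frac{47}{6}} = \frac{467754}{\frac{1824061}{6}} = 467754 \cdot \frac{6}{1824061} = \frac{2806524}{1824061}$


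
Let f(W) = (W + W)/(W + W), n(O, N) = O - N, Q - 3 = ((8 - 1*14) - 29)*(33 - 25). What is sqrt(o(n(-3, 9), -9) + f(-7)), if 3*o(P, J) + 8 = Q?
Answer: I*sqrt(94) ≈ 9.6954*I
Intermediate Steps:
Q = -277 (Q = 3 + ((8 - 1*14) - 29)*(33 - 25) = 3 + ((8 - 14) - 29)*8 = 3 + (-6 - 29)*8 = 3 - 35*8 = 3 - 280 = -277)
o(P, J) = -95 (o(P, J) = -8/3 + (1/3)*(-277) = -8/3 - 277/3 = -95)
f(W) = 1 (f(W) = (2*W)/((2*W)) = (2*W)*(1/(2*W)) = 1)
sqrt(o(n(-3, 9), -9) + f(-7)) = sqrt(-95 + 1) = sqrt(-94) = I*sqrt(94)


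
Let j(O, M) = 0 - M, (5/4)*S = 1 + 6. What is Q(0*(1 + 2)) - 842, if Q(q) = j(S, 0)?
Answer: -842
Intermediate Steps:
S = 28/5 (S = 4*(1 + 6)/5 = (⅘)*7 = 28/5 ≈ 5.6000)
j(O, M) = -M
Q(q) = 0 (Q(q) = -1*0 = 0)
Q(0*(1 + 2)) - 842 = 0 - 842 = -842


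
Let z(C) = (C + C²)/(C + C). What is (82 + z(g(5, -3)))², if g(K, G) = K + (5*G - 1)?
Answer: 5929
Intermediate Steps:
g(K, G) = -1 + K + 5*G (g(K, G) = K + (-1 + 5*G) = -1 + K + 5*G)
z(C) = (C + C²)/(2*C) (z(C) = (C + C²)/((2*C)) = (C + C²)*(1/(2*C)) = (C + C²)/(2*C))
(82 + z(g(5, -3)))² = (82 + (½ + (-1 + 5 + 5*(-3))/2))² = (82 + (½ + (-1 + 5 - 15)/2))² = (82 + (½ + (½)*(-11)))² = (82 + (½ - 11/2))² = (82 - 5)² = 77² = 5929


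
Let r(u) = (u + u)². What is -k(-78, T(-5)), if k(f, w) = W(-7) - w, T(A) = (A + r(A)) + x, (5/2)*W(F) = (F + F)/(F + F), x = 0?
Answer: 473/5 ≈ 94.600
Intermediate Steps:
r(u) = 4*u² (r(u) = (2*u)² = 4*u²)
W(F) = ⅖ (W(F) = 2*((F + F)/(F + F))/5 = 2*((2*F)/((2*F)))/5 = 2*((2*F)*(1/(2*F)))/5 = (⅖)*1 = ⅖)
T(A) = A + 4*A² (T(A) = (A + 4*A²) + 0 = A + 4*A²)
k(f, w) = ⅖ - w
-k(-78, T(-5)) = -(⅖ - (-5)*(1 + 4*(-5))) = -(⅖ - (-5)*(1 - 20)) = -(⅖ - (-5)*(-19)) = -(⅖ - 1*95) = -(⅖ - 95) = -1*(-473/5) = 473/5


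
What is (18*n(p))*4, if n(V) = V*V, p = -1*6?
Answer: 2592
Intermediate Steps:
p = -6
n(V) = V**2
(18*n(p))*4 = (18*(-6)**2)*4 = (18*36)*4 = 648*4 = 2592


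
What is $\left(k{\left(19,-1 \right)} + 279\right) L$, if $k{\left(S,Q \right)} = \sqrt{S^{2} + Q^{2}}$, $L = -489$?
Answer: $-136431 - 489 \sqrt{362} \approx -1.4573 \cdot 10^{5}$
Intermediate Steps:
$k{\left(S,Q \right)} = \sqrt{Q^{2} + S^{2}}$
$\left(k{\left(19,-1 \right)} + 279\right) L = \left(\sqrt{\left(-1\right)^{2} + 19^{2}} + 279\right) \left(-489\right) = \left(\sqrt{1 + 361} + 279\right) \left(-489\right) = \left(\sqrt{362} + 279\right) \left(-489\right) = \left(279 + \sqrt{362}\right) \left(-489\right) = -136431 - 489 \sqrt{362}$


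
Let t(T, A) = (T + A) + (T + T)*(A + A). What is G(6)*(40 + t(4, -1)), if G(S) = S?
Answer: 162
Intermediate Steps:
t(T, A) = A + T + 4*A*T (t(T, A) = (A + T) + (2*T)*(2*A) = (A + T) + 4*A*T = A + T + 4*A*T)
G(6)*(40 + t(4, -1)) = 6*(40 + (-1 + 4 + 4*(-1)*4)) = 6*(40 + (-1 + 4 - 16)) = 6*(40 - 13) = 6*27 = 162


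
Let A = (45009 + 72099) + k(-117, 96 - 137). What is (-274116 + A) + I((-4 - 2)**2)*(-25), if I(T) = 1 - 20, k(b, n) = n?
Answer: -156574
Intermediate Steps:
I(T) = -19
A = 117067 (A = (45009 + 72099) + (96 - 137) = 117108 - 41 = 117067)
(-274116 + A) + I((-4 - 2)**2)*(-25) = (-274116 + 117067) - 19*(-25) = -157049 + 475 = -156574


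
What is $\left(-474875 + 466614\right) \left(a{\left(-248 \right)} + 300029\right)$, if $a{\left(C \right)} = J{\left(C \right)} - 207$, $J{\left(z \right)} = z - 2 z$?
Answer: $-2478878270$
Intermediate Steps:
$J{\left(z \right)} = - z$
$a{\left(C \right)} = -207 - C$ ($a{\left(C \right)} = - C - 207 = -207 - C$)
$\left(-474875 + 466614\right) \left(a{\left(-248 \right)} + 300029\right) = \left(-474875 + 466614\right) \left(\left(-207 - -248\right) + 300029\right) = - 8261 \left(\left(-207 + 248\right) + 300029\right) = - 8261 \left(41 + 300029\right) = \left(-8261\right) 300070 = -2478878270$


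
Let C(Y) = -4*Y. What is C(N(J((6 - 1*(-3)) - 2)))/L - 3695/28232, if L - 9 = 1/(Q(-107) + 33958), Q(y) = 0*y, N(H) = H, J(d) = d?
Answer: -27972940153/8628348536 ≈ -3.2420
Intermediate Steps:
Q(y) = 0
L = 305623/33958 (L = 9 + 1/(0 + 33958) = 9 + 1/33958 = 305623/33958 ≈ 9.0000)
C(N(J((6 - 1*(-3)) - 2)))/L - 3695/28232 = (-4*((6 - 1*(-3)) - 2))/(305623/33958) - 3695/28232 = -4*((6 + 3) - 2)*(33958/305623) - 3695*1/28232 = -4*(9 - 2)*(33958/305623) - 3695/28232 = -4*7*(33958/305623) - 3695/28232 = -28*33958/305623 - 3695/28232 = -950824/305623 - 3695/28232 = -27972940153/8628348536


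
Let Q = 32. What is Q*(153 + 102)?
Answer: 8160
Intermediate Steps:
Q*(153 + 102) = 32*(153 + 102) = 32*255 = 8160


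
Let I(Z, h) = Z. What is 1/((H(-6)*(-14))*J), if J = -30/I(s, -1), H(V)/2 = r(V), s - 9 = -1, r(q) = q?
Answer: -1/630 ≈ -0.0015873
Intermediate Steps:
s = 8 (s = 9 - 1 = 8)
H(V) = 2*V
J = -15/4 (J = -30/8 = -30*⅛ = -15/4 ≈ -3.7500)
1/((H(-6)*(-14))*J) = 1/(((2*(-6))*(-14))*(-15/4)) = 1/(-12*(-14)*(-15/4)) = 1/(168*(-15/4)) = 1/(-630) = -1/630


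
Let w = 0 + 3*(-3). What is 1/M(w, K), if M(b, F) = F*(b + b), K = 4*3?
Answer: -1/216 ≈ -0.0046296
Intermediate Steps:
K = 12
w = -9 (w = 0 - 9 = -9)
M(b, F) = 2*F*b (M(b, F) = F*(2*b) = 2*F*b)
1/M(w, K) = 1/(2*12*(-9)) = 1/(-216) = -1/216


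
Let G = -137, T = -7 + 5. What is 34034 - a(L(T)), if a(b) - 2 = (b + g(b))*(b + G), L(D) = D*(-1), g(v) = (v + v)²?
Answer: 36462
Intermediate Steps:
T = -2
g(v) = 4*v² (g(v) = (2*v)² = 4*v²)
L(D) = -D
a(b) = 2 + (-137 + b)*(b + 4*b²) (a(b) = 2 + (b + 4*b²)*(b - 137) = 2 + (b + 4*b²)*(-137 + b) = 2 + (-137 + b)*(b + 4*b²))
34034 - a(L(T)) = 34034 - (2 - 547*(-1*(-2))² - (-137)*(-2) + 4*(-1*(-2))³) = 34034 - (2 - 547*2² - 137*2 + 4*2³) = 34034 - (2 - 547*4 - 274 + 4*8) = 34034 - (2 - 2188 - 274 + 32) = 34034 - 1*(-2428) = 34034 + 2428 = 36462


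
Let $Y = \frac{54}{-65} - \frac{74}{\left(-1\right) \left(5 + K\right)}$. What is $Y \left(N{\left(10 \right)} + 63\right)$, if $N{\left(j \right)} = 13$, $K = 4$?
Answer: $\frac{328624}{585} \approx 561.75$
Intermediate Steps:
$Y = \frac{4324}{585}$ ($Y = \frac{54}{-65} - \frac{74}{\left(-1\right) \left(5 + 4\right)} = 54 \left(- \frac{1}{65}\right) - \frac{74}{\left(-1\right) 9} = - \frac{54}{65} - \frac{74}{-9} = - \frac{54}{65} - - \frac{74}{9} = - \frac{54}{65} + \frac{74}{9} = \frac{4324}{585} \approx 7.3914$)
$Y \left(N{\left(10 \right)} + 63\right) = \frac{4324 \left(13 + 63\right)}{585} = \frac{4324}{585} \cdot 76 = \frac{328624}{585}$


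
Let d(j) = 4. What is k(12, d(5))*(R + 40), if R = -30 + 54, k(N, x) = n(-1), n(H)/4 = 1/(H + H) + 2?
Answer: 384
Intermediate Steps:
n(H) = 8 + 2/H (n(H) = 4*(1/(H + H) + 2) = 4*(1/(2*H) + 2) = 4*(2 + 1/(2*H)) = 8 + 2/H)
k(N, x) = 6 (k(N, x) = 8 + 2/(-1) = 8 + 2*(-1) = 8 - 2 = 6)
R = 24
k(12, d(5))*(R + 40) = 6*(24 + 40) = 6*64 = 384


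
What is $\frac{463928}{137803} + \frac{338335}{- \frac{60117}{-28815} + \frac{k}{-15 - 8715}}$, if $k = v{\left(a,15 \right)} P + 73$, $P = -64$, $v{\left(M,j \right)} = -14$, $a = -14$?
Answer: $\frac{52127210486850214}{304330070729} \approx 1.7129 \cdot 10^{5}$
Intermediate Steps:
$k = 969$ ($k = \left(-14\right) \left(-64\right) + 73 = 896 + 73 = 969$)
$\frac{463928}{137803} + \frac{338335}{- \frac{60117}{-28815} + \frac{k}{-15 - 8715}} = \frac{463928}{137803} + \frac{338335}{- \frac{60117}{-28815} + \frac{969}{-15 - 8715}} = 463928 \cdot \frac{1}{137803} + \frac{338335}{\left(-60117\right) \left(- \frac{1}{28815}\right) + \frac{969}{-15 - 8715}} = \frac{463928}{137803} + \frac{338335}{\frac{20039}{9605} + \frac{969}{-8730}} = \frac{463928}{137803} + \frac{338335}{\frac{20039}{9605} + 969 \left(- \frac{1}{8730}\right)} = \frac{463928}{137803} + \frac{338335}{\frac{20039}{9605} - \frac{323}{2910}} = \frac{463928}{137803} + \frac{338335}{\frac{2208443}{1118022}} = \frac{463928}{137803} + 338335 \cdot \frac{1118022}{2208443} = \frac{463928}{137803} + \frac{378265973370}{2208443} = \frac{52127210486850214}{304330070729}$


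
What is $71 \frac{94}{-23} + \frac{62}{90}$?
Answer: $- \frac{299617}{1035} \approx -289.48$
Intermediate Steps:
$71 \frac{94}{-23} + \frac{62}{90} = 71 \cdot 94 \left(- \frac{1}{23}\right) + 62 \cdot \frac{1}{90} = 71 \left(- \frac{94}{23}\right) + \frac{31}{45} = - \frac{6674}{23} + \frac{31}{45} = - \frac{299617}{1035}$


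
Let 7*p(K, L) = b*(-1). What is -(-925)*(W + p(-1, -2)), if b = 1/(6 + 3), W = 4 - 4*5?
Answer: -933325/63 ≈ -14815.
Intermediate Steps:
W = -16 (W = 4 - 20 = -16)
b = 1/9 ≈ 0.11111
p(K, L) = -1/63 (p(K, L) = ((1/9)*(-1))/7 = (1/7)*(-1/9) = -1/63)
-(-925)*(W + p(-1, -2)) = -(-925)*(-16 - 1/63) = -(-925)*(-1009)/63 = -185*5045/63 = -933325/63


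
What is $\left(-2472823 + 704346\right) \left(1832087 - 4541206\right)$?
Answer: $4791014641763$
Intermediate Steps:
$\left(-2472823 + 704346\right) \left(1832087 - 4541206\right) = \left(-1768477\right) \left(-2709119\right) = 4791014641763$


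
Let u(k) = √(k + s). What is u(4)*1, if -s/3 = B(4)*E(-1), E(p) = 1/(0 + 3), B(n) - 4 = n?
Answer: 2*I ≈ 2.0*I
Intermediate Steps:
B(n) = 4 + n
E(p) = ⅓ (E(p) = 1/3 = ⅓)
s = -8 (s = -3*(4 + 4)/3 = -24/3 = -3*8/3 = -8)
u(k) = √(-8 + k) (u(k) = √(k - 8) = √(-8 + k))
u(4)*1 = √(-8 + 4)*1 = √(-4)*1 = (2*I)*1 = 2*I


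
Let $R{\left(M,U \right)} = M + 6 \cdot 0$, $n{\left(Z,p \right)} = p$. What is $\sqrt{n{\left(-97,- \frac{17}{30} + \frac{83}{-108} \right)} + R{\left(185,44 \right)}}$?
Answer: $\frac{41 \sqrt{885}}{90} \approx 13.552$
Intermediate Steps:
$R{\left(M,U \right)} = M$ ($R{\left(M,U \right)} = M + 0 = M$)
$\sqrt{n{\left(-97,- \frac{17}{30} + \frac{83}{-108} \right)} + R{\left(185,44 \right)}} = \sqrt{\left(- \frac{17}{30} + \frac{83}{-108}\right) + 185} = \sqrt{\left(\left(-17\right) \frac{1}{30} + 83 \left(- \frac{1}{108}\right)\right) + 185} = \sqrt{\left(- \frac{17}{30} - \frac{83}{108}\right) + 185} = \sqrt{- \frac{721}{540} + 185} = \sqrt{\frac{99179}{540}} = \frac{41 \sqrt{885}}{90}$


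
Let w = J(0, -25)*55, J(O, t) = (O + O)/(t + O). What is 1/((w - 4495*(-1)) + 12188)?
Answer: 1/16683 ≈ 5.9941e-5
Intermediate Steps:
J(O, t) = 2*O/(O + t) (J(O, t) = (2*O)/(O + t) = 2*O/(O + t))
w = 0 (w = (2*0/(0 - 25))*55 = (2*0/(-25))*55 = (2*0*(-1/25))*55 = 0*55 = 0)
1/((w - 4495*(-1)) + 12188) = 1/((0 - 4495*(-1)) + 12188) = 1/((0 - 1*(-4495)) + 12188) = 1/((0 + 4495) + 12188) = 1/(4495 + 12188) = 1/16683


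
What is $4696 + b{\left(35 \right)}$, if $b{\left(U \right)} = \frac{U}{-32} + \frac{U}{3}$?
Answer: $\frac{451831}{96} \approx 4706.6$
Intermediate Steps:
$b{\left(U \right)} = \frac{29 U}{96}$ ($b{\left(U \right)} = U \left(- \frac{1}{32}\right) + U \frac{1}{3} = - \frac{U}{32} + \frac{U}{3} = \frac{29 U}{96}$)
$4696 + b{\left(35 \right)} = 4696 + \frac{29}{96} \cdot 35 = 4696 + \frac{1015}{96} = \frac{451831}{96}$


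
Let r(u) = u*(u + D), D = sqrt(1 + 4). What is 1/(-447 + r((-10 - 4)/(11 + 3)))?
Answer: -446/198911 + sqrt(5)/198911 ≈ -0.0022310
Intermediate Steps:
D = sqrt(5) ≈ 2.2361
r(u) = u*(u + sqrt(5))
1/(-447 + r((-10 - 4)/(11 + 3))) = 1/(-447 + ((-10 - 4)/(11 + 3))*((-10 - 4)/(11 + 3) + sqrt(5))) = 1/(-447 + (-14/14)*(-14/14 + sqrt(5))) = 1/(-447 + (-14*1/14)*(-14*1/14 + sqrt(5))) = 1/(-447 - (-1 + sqrt(5))) = 1/(-447 + (1 - sqrt(5))) = 1/(-446 - sqrt(5))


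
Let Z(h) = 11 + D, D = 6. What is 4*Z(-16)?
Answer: 68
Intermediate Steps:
Z(h) = 17 (Z(h) = 11 + 6 = 17)
4*Z(-16) = 4*17 = 68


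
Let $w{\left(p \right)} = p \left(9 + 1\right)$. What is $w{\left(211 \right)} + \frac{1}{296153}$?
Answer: $\frac{624882831}{296153} \approx 2110.0$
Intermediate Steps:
$w{\left(p \right)} = 10 p$ ($w{\left(p \right)} = p 10 = 10 p$)
$w{\left(211 \right)} + \frac{1}{296153} = 10 \cdot 211 + \frac{1}{296153} = 2110 + \frac{1}{296153} = \frac{624882831}{296153}$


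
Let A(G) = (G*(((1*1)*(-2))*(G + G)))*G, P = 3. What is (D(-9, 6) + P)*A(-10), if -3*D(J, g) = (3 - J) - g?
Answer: 4000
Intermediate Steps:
D(J, g) = -1 + J/3 + g/3 (D(J, g) = -((3 - J) - g)/3 = -(3 - J - g)/3 = -1 + J/3 + g/3)
A(G) = -4*G³ (A(G) = (G*((1*(-2))*(2*G)))*G = (G*(-4*G))*G = (-4*G²)*G = -4*G³)
(D(-9, 6) + P)*A(-10) = ((-1 + (⅓)*(-9) + (⅓)*6) + 3)*(-4*(-10)³) = ((-1 - 3 + 2) + 3)*(-4*(-1000)) = (-2 + 3)*4000 = 1*4000 = 4000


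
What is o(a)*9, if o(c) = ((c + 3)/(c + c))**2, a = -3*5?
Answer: 36/25 ≈ 1.4400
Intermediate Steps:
a = -15
o(c) = (3 + c)**2/(4*c**2) (o(c) = ((3 + c)/((2*c)))**2 = ((3 + c)*(1/(2*c)))**2 = ((3 + c)/(2*c))**2 = (3 + c)**2/(4*c**2))
o(a)*9 = ((1/4)*(3 - 15)**2/(-15)**2)*9 = ((1/4)*(1/225)*(-12)**2)*9 = ((1/4)*(1/225)*144)*9 = (4/25)*9 = 36/25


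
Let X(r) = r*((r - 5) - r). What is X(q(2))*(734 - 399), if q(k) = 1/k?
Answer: -1675/2 ≈ -837.50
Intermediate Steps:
q(k) = 1/k
X(r) = -5*r (X(r) = r*((-5 + r) - r) = r*(-5) = -5*r)
X(q(2))*(734 - 399) = (-5/2)*(734 - 399) = -5*½*335 = -5/2*335 = -1675/2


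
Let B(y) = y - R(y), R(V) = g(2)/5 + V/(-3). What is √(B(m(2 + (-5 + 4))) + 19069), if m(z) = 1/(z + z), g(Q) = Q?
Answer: √4290585/15 ≈ 138.09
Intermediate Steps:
R(V) = ⅖ - V/3 (R(V) = 2/5 + V/(-3) = 2*(⅕) + V*(-⅓) = ⅖ - V/3)
m(z) = 1/(2*z)
B(y) = -⅖ + 4*y/3 (B(y) = y - (⅖ - y/3) = y + (-⅖ + y/3) = -⅖ + 4*y/3)
√(B(m(2 + (-5 + 4))) + 19069) = √((-⅖ + 4*(1/(2*(2 + (-5 + 4))))/3) + 19069) = √((-⅖ + 4*(1/(2*(2 - 1)))/3) + 19069) = √((-⅖ + 4*((½)/1)/3) + 19069) = √((-⅖ + 4*((½)*1)/3) + 19069) = √((-⅖ + (4/3)*(½)) + 19069) = √((-⅖ + ⅔) + 19069) = √(4/15 + 19069) = √(286039/15) = √4290585/15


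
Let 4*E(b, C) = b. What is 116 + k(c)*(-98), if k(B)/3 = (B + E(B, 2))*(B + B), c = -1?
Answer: -619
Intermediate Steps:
E(b, C) = b/4
k(B) = 15*B²/2 (k(B) = 3*((B + B/4)*(B + B)) = 3*((5*B/4)*(2*B)) = 3*(5*B²/2) = 15*B²/2)
116 + k(c)*(-98) = 116 + ((15/2)*(-1)²)*(-98) = 116 + ((15/2)*1)*(-98) = 116 + (15/2)*(-98) = 116 - 735 = -619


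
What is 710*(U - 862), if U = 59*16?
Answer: 58220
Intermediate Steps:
U = 944
710*(U - 862) = 710*(944 - 862) = 710*82 = 58220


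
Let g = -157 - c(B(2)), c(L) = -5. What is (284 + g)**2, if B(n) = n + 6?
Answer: 17424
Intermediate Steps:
B(n) = 6 + n
g = -152 (g = -157 - 1*(-5) = -157 + 5 = -152)
(284 + g)**2 = (284 - 152)**2 = 132**2 = 17424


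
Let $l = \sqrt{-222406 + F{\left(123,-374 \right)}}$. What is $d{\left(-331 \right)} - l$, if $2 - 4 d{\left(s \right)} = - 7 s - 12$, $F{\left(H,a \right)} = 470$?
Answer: $- \frac{2303}{4} - 4 i \sqrt{13871} \approx -575.75 - 471.1 i$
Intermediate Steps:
$d{\left(s \right)} = \frac{7}{2} + \frac{7 s}{4}$ ($d{\left(s \right)} = \frac{1}{2} - \frac{- 7 s - 12}{4} = \frac{1}{2} - \frac{-12 - 7 s}{4} = \frac{1}{2} + \left(3 + \frac{7 s}{4}\right) = \frac{7}{2} + \frac{7 s}{4}$)
$l = 4 i \sqrt{13871}$ ($l = \sqrt{-222406 + 470} = \sqrt{-221936} = 4 i \sqrt{13871} \approx 471.1 i$)
$d{\left(-331 \right)} - l = \left(\frac{7}{2} + \frac{7}{4} \left(-331\right)\right) - 4 i \sqrt{13871} = \left(\frac{7}{2} - \frac{2317}{4}\right) - 4 i \sqrt{13871} = - \frac{2303}{4} - 4 i \sqrt{13871}$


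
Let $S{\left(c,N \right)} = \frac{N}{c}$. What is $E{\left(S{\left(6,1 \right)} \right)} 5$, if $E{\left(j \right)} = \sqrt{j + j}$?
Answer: $\frac{5 \sqrt{3}}{3} \approx 2.8868$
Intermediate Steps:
$E{\left(j \right)} = \sqrt{2} \sqrt{j}$ ($E{\left(j \right)} = \sqrt{2 j} = \sqrt{2} \sqrt{j}$)
$E{\left(S{\left(6,1 \right)} \right)} 5 = \sqrt{2} \sqrt{1 \cdot \frac{1}{6}} \cdot 5 = \frac{\sqrt{2}}{\sqrt{6}} \cdot 5 = \sqrt{2} \frac{\sqrt{6}}{6} \cdot 5 = \frac{\sqrt{3}}{3} \cdot 5 = \frac{5 \sqrt{3}}{3}$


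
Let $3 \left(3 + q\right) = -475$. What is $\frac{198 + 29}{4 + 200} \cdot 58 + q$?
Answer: $- \frac{3291}{34} \approx -96.794$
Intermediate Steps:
$q = - \frac{484}{3}$ ($q = -3 + \frac{1}{3} \left(-475\right) = -3 - \frac{475}{3} = - \frac{484}{3} \approx -161.33$)
$\frac{198 + 29}{4 + 200} \cdot 58 + q = \frac{198 + 29}{4 + 200} \cdot 58 - \frac{484}{3} = \frac{227}{204} \cdot 58 - \frac{484}{3} = \frac{6583}{102} - \frac{484}{3} = - \frac{3291}{34}$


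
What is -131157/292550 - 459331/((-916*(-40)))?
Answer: -13918287653/1071903200 ≈ -12.985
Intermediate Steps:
-131157/292550 - 459331/((-916*(-40))) = -131157*1/292550 - 459331/36640 = -131157/292550 - 459331*1/36640 = -131157/292550 - 459331/36640 = -13918287653/1071903200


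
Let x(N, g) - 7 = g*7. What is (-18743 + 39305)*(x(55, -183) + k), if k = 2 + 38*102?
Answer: 53543448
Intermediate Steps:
x(N, g) = 7 + 7*g (x(N, g) = 7 + g*7 = 7 + 7*g)
k = 3878 (k = 2 + 3876 = 3878)
(-18743 + 39305)*(x(55, -183) + k) = (-18743 + 39305)*((7 + 7*(-183)) + 3878) = 20562*((7 - 1281) + 3878) = 20562*(-1274 + 3878) = 20562*2604 = 53543448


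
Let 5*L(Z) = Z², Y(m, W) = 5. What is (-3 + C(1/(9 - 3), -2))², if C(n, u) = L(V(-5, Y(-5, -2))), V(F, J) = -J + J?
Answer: 9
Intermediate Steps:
V(F, J) = 0
L(Z) = Z²/5
C(n, u) = 0 (C(n, u) = (⅕)*0² = (⅕)*0 = 0)
(-3 + C(1/(9 - 3), -2))² = (-3 + 0)² = (-3)² = 9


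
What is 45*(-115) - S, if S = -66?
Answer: -5109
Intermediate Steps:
45*(-115) - S = 45*(-115) - 1*(-66) = -5175 + 66 = -5109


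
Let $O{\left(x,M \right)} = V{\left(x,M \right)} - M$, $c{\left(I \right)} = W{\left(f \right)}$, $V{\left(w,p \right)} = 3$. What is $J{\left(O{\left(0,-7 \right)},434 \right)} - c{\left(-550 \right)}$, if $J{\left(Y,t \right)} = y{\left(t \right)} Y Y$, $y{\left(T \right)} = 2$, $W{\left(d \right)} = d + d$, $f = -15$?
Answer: $230$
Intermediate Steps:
$W{\left(d \right)} = 2 d$
$c{\left(I \right)} = -30$ ($c{\left(I \right)} = 2 \left(-15\right) = -30$)
$O{\left(x,M \right)} = 3 - M$
$J{\left(Y,t \right)} = 2 Y^{2}$ ($J{\left(Y,t \right)} = 2 Y Y = 2 Y^{2}$)
$J{\left(O{\left(0,-7 \right)},434 \right)} - c{\left(-550 \right)} = 2 \left(3 - -7\right)^{2} - -30 = 2 \left(3 + 7\right)^{2} + 30 = 2 \cdot 10^{2} + 30 = 2 \cdot 100 + 30 = 200 + 30 = 230$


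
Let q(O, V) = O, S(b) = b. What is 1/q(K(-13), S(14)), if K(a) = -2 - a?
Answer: 1/11 ≈ 0.090909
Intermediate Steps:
1/q(K(-13), S(14)) = 1/(-2 - 1*(-13)) = 1/(-2 + 13) = 1/11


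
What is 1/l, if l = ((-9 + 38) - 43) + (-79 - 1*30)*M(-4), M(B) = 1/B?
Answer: 4/53 ≈ 0.075472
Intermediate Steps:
l = 53/4 (l = ((-9 + 38) - 43) + (-79 - 1*30)/(-4) = (29 - 43) + (-79 - 30)*(-¼) = -14 - 109*(-¼) = -14 + 109/4 = 53/4 ≈ 13.250)
1/l = 1/(53/4) = 4/53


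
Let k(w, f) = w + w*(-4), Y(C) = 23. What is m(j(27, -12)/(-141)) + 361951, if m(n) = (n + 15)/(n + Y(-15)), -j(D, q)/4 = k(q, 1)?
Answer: 408643432/1129 ≈ 3.6195e+5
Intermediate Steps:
k(w, f) = -3*w (k(w, f) = w - 4*w = -3*w)
j(D, q) = 12*q (j(D, q) = -(-12)*q = 12*q)
m(n) = (15 + n)/(23 + n) (m(n) = (n + 15)/(n + 23) = (15 + n)/(23 + n))
m(j(27, -12)/(-141)) + 361951 = (15 + (12*(-12))/(-141))/(23 + (12*(-12))/(-141)) + 361951 = (15 - 144*(-1/141))/(23 - 144*(-1/141)) + 361951 = (15 + 48/47)/(23 + 48/47) + 361951 = (753/47)/(1129/47) + 361951 = (47/1129)*(753/47) + 361951 = 753/1129 + 361951 = 408643432/1129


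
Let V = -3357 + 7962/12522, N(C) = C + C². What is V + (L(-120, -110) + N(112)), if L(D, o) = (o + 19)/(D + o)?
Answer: 4464108117/480010 ≈ 9300.0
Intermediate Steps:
L(D, o) = (19 + o)/(D + o)
V = -7004732/2087 (V = -3357 + 7962*(1/12522) = -3357 + 1327/2087 = -7004732/2087 ≈ -3356.4)
V + (L(-120, -110) + N(112)) = -7004732/2087 + ((19 - 110)/(-120 - 110) + 112*(1 + 112)) = -7004732/2087 + (-91/(-230) + 112*113) = -7004732/2087 + (-1/230*(-91) + 12656) = -7004732/2087 + (91/230 + 12656) = -7004732/2087 + 2910971/230 = 4464108117/480010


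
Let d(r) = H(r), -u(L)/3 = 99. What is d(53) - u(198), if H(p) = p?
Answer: 350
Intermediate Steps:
u(L) = -297 (u(L) = -3*99 = -297)
d(r) = r
d(53) - u(198) = 53 - 1*(-297) = 53 + 297 = 350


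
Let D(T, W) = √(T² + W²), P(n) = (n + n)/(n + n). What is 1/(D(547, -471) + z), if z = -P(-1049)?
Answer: 1/521049 + 5*√20842/521049 ≈ 0.0013873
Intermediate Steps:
P(n) = 1 (P(n) = (2*n)/((2*n)) = (2*n)*(1/(2*n)) = 1)
z = -1 (z = -1*1 = -1)
1/(D(547, -471) + z) = 1/(√(547² + (-471)²) - 1) = 1/(√(299209 + 221841) - 1) = 1/(√521050 - 1) = 1/(5*√20842 - 1) = 1/(-1 + 5*√20842)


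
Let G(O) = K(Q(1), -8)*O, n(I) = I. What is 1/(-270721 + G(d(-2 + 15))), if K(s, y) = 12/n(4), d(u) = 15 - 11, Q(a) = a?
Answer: -1/270709 ≈ -3.6940e-6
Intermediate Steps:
d(u) = 4
K(s, y) = 3 (K(s, y) = 12/4 = 12*(1/4) = 3)
G(O) = 3*O
1/(-270721 + G(d(-2 + 15))) = 1/(-270721 + 3*4) = 1/(-270721 + 12) = 1/(-270709) = -1/270709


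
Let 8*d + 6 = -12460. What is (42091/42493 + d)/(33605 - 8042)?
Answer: -264690505/4344994236 ≈ -0.060919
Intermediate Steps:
d = -6233/4 (d = -¾ + (⅛)*(-12460) = -¾ - 3115/2 = -6233/4 ≈ -1558.3)
(42091/42493 + d)/(33605 - 8042) = (42091/42493 - 6233/4)/(33605 - 8042) = (42091*(1/42493) - 6233/4)/25563 = (42091/42493 - 6233/4)*(1/25563) = -264690505/169972*1/25563 = -264690505/4344994236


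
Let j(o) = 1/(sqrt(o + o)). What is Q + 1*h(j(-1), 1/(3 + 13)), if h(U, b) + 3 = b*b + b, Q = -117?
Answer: -30703/256 ≈ -119.93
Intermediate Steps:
j(o) = sqrt(2)/(2*sqrt(o)) (j(o) = 1/(sqrt(2*o)) = 1/(sqrt(2)*sqrt(o)) = sqrt(2)/(2*sqrt(o)))
h(U, b) = -3 + b + b**2 (h(U, b) = -3 + (b*b + b) = -3 + (b**2 + b) = -3 + (b + b**2) = -3 + b + b**2)
Q + 1*h(j(-1), 1/(3 + 13)) = -117 + 1*(-3 + 1/(3 + 13) + (1/(3 + 13))**2) = -117 + 1*(-3 + 1/16 + (1/16)**2) = -117 + 1*(-3 + 1/16 + 1/256) = -117 + 1*(-751/256) = -117 - 751/256 = -30703/256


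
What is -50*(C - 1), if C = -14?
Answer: 750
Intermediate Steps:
-50*(C - 1) = -50*(-14 - 1) = -50*(-15) = 750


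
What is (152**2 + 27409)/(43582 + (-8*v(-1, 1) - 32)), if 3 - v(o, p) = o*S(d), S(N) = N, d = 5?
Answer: 50513/43486 ≈ 1.1616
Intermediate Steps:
v(o, p) = 3 - 5*o (v(o, p) = 3 - o*5 = 3 - 5*o)
(152**2 + 27409)/(43582 + (-8*v(-1, 1) - 32)) = (152**2 + 27409)/(43582 + (-8*(3 - 5*(-1)) - 32)) = (23104 + 27409)/(43582 + (-8*(3 + 5) - 32)) = 50513/(43582 + (-8*8 - 32)) = 50513/(43582 + (-64 - 32)) = 50513/(43582 - 96) = 50513/43486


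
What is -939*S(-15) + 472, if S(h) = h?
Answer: 14557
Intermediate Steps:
-939*S(-15) + 472 = -939*(-15) + 472 = 14085 + 472 = 14557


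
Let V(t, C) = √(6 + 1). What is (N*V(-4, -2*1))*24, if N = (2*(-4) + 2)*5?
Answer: -720*√7 ≈ -1904.9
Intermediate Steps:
V(t, C) = √7
N = -30 (N = (-8 + 2)*5 = -6*5 = -30)
(N*V(-4, -2*1))*24 = -30*√7*24 = -720*√7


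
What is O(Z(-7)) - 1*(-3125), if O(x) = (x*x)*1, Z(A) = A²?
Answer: 5526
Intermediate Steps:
O(x) = x² (O(x) = x²*1 = x²)
O(Z(-7)) - 1*(-3125) = ((-7)²)² - 1*(-3125) = 49² + 3125 = 2401 + 3125 = 5526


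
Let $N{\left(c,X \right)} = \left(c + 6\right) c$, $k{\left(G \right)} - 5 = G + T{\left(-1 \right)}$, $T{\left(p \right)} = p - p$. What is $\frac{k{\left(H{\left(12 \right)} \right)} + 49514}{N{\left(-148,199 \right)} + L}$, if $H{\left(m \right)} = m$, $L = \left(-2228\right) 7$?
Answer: $\frac{49531}{5420} \approx 9.1386$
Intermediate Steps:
$L = -15596$
$T{\left(p \right)} = 0$
$k{\left(G \right)} = 5 + G$ ($k{\left(G \right)} = 5 + \left(G + 0\right) = 5 + G$)
$N{\left(c,X \right)} = c \left(6 + c\right)$ ($N{\left(c,X \right)} = \left(6 + c\right) c = c \left(6 + c\right)$)
$\frac{k{\left(H{\left(12 \right)} \right)} + 49514}{N{\left(-148,199 \right)} + L} = \frac{\left(5 + 12\right) + 49514}{- 148 \left(6 - 148\right) - 15596} = \frac{17 + 49514}{\left(-148\right) \left(-142\right) - 15596} = \frac{49531}{21016 - 15596} = \frac{49531}{5420}$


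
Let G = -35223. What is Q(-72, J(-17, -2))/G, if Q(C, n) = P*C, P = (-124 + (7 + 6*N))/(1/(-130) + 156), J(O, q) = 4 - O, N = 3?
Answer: -308880/238095739 ≈ -0.0012973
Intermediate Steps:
P = -12870/20279 (P = (-124 + (7 + 6*3))/(1/(-130) + 156) = (-124 + (7 + 18))/(-1/130 + 156) = (-124 + 25)/(20279/130) = -99*130/20279 = -12870/20279 ≈ -0.63465)
Q(C, n) = -12870*C/20279
Q(-72, J(-17, -2))/G = -12870/20279*(-72)/(-35223) = (926640/20279)*(-1/35223) = -308880/238095739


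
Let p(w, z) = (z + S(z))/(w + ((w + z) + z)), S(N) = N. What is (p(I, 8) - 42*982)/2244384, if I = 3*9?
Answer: -360883/19638360 ≈ -0.018376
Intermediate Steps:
I = 27
p(w, z) = 2*z/(2*w + 2*z) (p(w, z) = (z + z)/(w + ((w + z) + z)) = (2*z)/(w + (w + 2*z)) = (2*z)/(2*w + 2*z) = 2*z/(2*w + 2*z))
(p(I, 8) - 42*982)/2244384 = (8/(27 + 8) - 42*982)/2244384 = (8/35 - 41244)*(1/2244384) = -1443532/35*1/2244384 = -360883/19638360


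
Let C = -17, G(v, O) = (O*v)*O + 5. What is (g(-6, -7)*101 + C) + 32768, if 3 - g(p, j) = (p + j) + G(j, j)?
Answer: 68505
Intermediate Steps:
G(v, O) = 5 + v*O**2 (G(v, O) = v*O**2 + 5 = 5 + v*O**2)
g(p, j) = -2 - j - p - j**3 (g(p, j) = 3 - ((p + j) + (5 + j*j**2)) = 3 - ((j + p) + (5 + j**3)) = 3 - (5 + j + p + j**3) = 3 + (-5 - j - p - j**3) = -2 - j - p - j**3)
(g(-6, -7)*101 + C) + 32768 = ((-2 - 1*(-7) - 1*(-6) - 1*(-7)**3)*101 - 17) + 32768 = ((-2 + 7 + 6 - 1*(-343))*101 - 17) + 32768 = ((-2 + 7 + 6 + 343)*101 - 17) + 32768 = (354*101 - 17) + 32768 = (35754 - 17) + 32768 = 35737 + 32768 = 68505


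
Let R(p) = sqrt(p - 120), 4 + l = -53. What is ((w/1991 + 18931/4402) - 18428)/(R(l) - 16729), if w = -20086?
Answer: 245704538914533/222981508956916 + 14687341677*I*sqrt(177)/222981508956916 ≈ 1.1019 + 0.00087632*I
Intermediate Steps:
l = -57 (l = -4 - 53 = -57)
R(p) = sqrt(-120 + p)
((w/1991 + 18931/4402) - 18428)/(R(l) - 16729) = ((-20086/1991 + 18931/4402) - 18428)/(sqrt(-120 - 57) - 16729) = ((-20086*1/1991 + 18931*(1/4402)) - 18428)/(sqrt(-177) - 16729) = ((-1826/181 + 18931/4402) - 18428)/(I*sqrt(177) - 16729) = (-4611541/796762 - 18428)/(-16729 + I*sqrt(177)) = -14687341677/(796762*(-16729 + I*sqrt(177)))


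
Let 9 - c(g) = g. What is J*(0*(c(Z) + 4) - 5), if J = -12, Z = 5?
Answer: 60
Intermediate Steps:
c(g) = 9 - g
J*(0*(c(Z) + 4) - 5) = -12*(0*((9 - 1*5) + 4) - 5) = -12*(0*((9 - 5) + 4) - 5) = -12*(0*(4 + 4) - 5) = -12*(0*8 - 5) = -12*(0 - 5) = -12*(-5) = 60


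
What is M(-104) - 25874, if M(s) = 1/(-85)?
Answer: -2199291/85 ≈ -25874.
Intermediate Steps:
M(s) = -1/85
M(-104) - 25874 = -1/85 - 25874 = -2199291/85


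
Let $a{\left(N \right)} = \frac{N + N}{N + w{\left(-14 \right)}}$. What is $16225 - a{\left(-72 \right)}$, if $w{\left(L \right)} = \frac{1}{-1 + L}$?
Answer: $\frac{17537065}{1081} \approx 16223.0$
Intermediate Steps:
$a{\left(N \right)} = \frac{2 N}{- \frac{1}{15} + N}$ ($a{\left(N \right)} = \frac{N + N}{N + \frac{1}{-1 - 14}} = \frac{2 N}{N + \frac{1}{-15}} = \frac{2 N}{N - \frac{1}{15}} = \frac{2 N}{- \frac{1}{15} + N}$)
$16225 - a{\left(-72 \right)} = 16225 - 30 \left(-72\right) \frac{1}{-1 + 15 \left(-72\right)} = 16225 - 30 \left(-72\right) \frac{1}{-1 - 1080} = 16225 - 30 \left(-72\right) \frac{1}{-1081} = 16225 - 30 \left(-72\right) \left(- \frac{1}{1081}\right) = 16225 - \frac{2160}{1081} = \frac{17537065}{1081}$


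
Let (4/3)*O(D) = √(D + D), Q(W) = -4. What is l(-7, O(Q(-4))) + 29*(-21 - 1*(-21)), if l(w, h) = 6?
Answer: 6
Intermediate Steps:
O(D) = 3*√2*√D/4 (O(D) = 3*√(D + D)/4 = 3*√(2*D)/4 = 3*(√2*√D)/4 = 3*√2*√D/4)
l(-7, O(Q(-4))) + 29*(-21 - 1*(-21)) = 6 + 29*(-21 - 1*(-21)) = 6 + 29*(-21 + 21) = 6 + 29*0 = 6 + 0 = 6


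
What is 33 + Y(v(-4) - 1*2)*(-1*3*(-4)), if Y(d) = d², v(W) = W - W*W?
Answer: 5841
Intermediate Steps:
v(W) = W - W²
33 + Y(v(-4) - 1*2)*(-1*3*(-4)) = 33 + (-4*(1 - 1*(-4)) - 1*2)²*(-1*3*(-4)) = 33 + (-4*(1 + 4) - 2)²*(-3*(-4)) = 33 + (-4*5 - 2)²*12 = 33 + (-20 - 2)²*12 = 33 + (-22)²*12 = 33 + 484*12 = 33 + 5808 = 5841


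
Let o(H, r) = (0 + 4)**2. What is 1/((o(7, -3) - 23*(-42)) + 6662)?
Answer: 1/7644 ≈ 0.00013082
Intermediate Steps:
o(H, r) = 16 (o(H, r) = 4**2 = 16)
1/((o(7, -3) - 23*(-42)) + 6662) = 1/((16 - 23*(-42)) + 6662) = 1/((16 + 966) + 6662) = 1/(982 + 6662) = 1/7644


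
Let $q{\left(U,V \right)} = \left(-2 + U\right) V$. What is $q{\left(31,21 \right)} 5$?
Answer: $3045$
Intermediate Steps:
$q{\left(U,V \right)} = V \left(-2 + U\right)$
$q{\left(31,21 \right)} 5 = 21 \left(-2 + 31\right) 5 = 21 \cdot 29 \cdot 5 = 609 \cdot 5 = 3045$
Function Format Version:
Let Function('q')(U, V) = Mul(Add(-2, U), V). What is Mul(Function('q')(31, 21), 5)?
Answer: 3045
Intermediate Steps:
Function('q')(U, V) = Mul(V, Add(-2, U))
Mul(Function('q')(31, 21), 5) = Mul(Mul(21, Add(-2, 31)), 5) = Mul(Mul(21, 29), 5) = Mul(609, 5) = 3045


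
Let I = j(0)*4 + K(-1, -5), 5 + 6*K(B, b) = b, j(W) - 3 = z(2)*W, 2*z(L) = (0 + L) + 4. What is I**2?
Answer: 961/9 ≈ 106.78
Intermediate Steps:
z(L) = 2 + L/2 (z(L) = ((0 + L) + 4)/2 = (L + 4)/2 = (4 + L)/2 = 2 + L/2)
j(W) = 3 + 3*W (j(W) = 3 + (2 + (1/2)*2)*W = 3 + (2 + 1)*W = 3 + 3*W)
K(B, b) = -5/6 + b/6
I = 31/3 (I = (3 + 3*0)*4 + (-5/6 + (1/6)*(-5)) = (3 + 0)*4 + (-5/6 - 5/6) = 3*4 - 5/3 = 12 - 5/3 = 31/3 ≈ 10.333)
I**2 = (31/3)**2 = 961/9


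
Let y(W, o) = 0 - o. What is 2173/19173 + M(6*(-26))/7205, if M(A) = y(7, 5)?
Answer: 25720/228333 ≈ 0.11264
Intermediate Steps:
y(W, o) = -o
M(A) = -5 (M(A) = -1*5 = -5)
2173/19173 + M(6*(-26))/7205 = 2173/19173 - 5/7205 = 2173*(1/19173) - 5*1/7205 = 2173/19173 - 1/1441 = 25720/228333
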